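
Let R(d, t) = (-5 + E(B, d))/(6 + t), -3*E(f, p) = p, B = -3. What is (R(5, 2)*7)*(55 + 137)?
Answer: -1120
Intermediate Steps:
E(f, p) = -p/3
R(d, t) = (-5 - d/3)/(6 + t)
(R(5, 2)*7)*(55 + 137) = (((-15 - 1*5)/(3*(6 + 2)))*7)*(55 + 137) = (((⅓)*(-15 - 5)/8)*7)*192 = (((⅓)*(⅛)*(-20))*7)*192 = -⅚*7*192 = -35/6*192 = -1120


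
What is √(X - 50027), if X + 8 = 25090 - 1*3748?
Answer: I*√28693 ≈ 169.39*I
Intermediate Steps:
X = 21334 (X = -8 + (25090 - 1*3748) = -8 + (25090 - 3748) = -8 + 21342 = 21334)
√(X - 50027) = √(21334 - 50027) = √(-28693) = I*√28693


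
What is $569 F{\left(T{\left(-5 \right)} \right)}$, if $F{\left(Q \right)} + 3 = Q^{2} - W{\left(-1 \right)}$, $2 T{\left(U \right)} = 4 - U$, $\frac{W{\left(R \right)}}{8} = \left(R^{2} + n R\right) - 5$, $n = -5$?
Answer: $\frac{21053}{4} \approx 5263.3$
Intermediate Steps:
$W{\left(R \right)} = -40 - 40 R + 8 R^{2}$ ($W{\left(R \right)} = 8 \left(\left(R^{2} - 5 R\right) - 5\right) = 8 \left(-5 + R^{2} - 5 R\right) = -40 - 40 R + 8 R^{2}$)
$T{\left(U \right)} = 2 - \frac{U}{2}$ ($T{\left(U \right)} = \frac{4 - U}{2} = 2 - \frac{U}{2}$)
$F{\left(Q \right)} = -11 + Q^{2}$ ($F{\left(Q \right)} = -3 - \left(-40 + 8 + 40 - Q^{2}\right) = -3 + \left(Q^{2} - \left(-40 + 40 + 8 \cdot 1\right)\right) = -3 + \left(Q^{2} - \left(-40 + 40 + 8\right)\right) = -3 + \left(Q^{2} - 8\right) = -3 + \left(-8 + Q^{2}\right) = -11 + Q^{2}$)
$569 F{\left(T{\left(-5 \right)} \right)} = 569 \left(-11 + \left(2 - - \frac{5}{2}\right)^{2}\right) = 569 \left(-11 + \left(2 + \frac{5}{2}\right)^{2}\right) = 569 \left(-11 + \left(\frac{9}{2}\right)^{2}\right) = 569 \left(-11 + \frac{81}{4}\right) = 569 \cdot \frac{37}{4} = \frac{21053}{4}$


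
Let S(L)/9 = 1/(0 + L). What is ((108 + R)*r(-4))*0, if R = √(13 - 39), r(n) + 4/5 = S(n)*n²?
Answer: 0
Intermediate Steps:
S(L) = 9/L (S(L) = 9/(0 + L) = 9/L)
r(n) = -⅘ + 9*n (r(n) = -⅘ + (9/n)*n² = -⅘ + 9*n)
R = I*√26 (R = √(-26) = I*√26 ≈ 5.099*I)
((108 + R)*r(-4))*0 = ((108 + I*√26)*(-⅘ + 9*(-4)))*0 = ((108 + I*√26)*(-⅘ - 36))*0 = ((108 + I*√26)*(-184/5))*0 = (-19872/5 - 184*I*√26/5)*0 = 0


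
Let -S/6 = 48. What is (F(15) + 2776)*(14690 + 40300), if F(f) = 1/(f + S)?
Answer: 1068564270/7 ≈ 1.5265e+8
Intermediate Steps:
S = -288 (S = -6*48 = -288)
F(f) = 1/(-288 + f) (F(f) = 1/(f - 288) = 1/(-288 + f))
(F(15) + 2776)*(14690 + 40300) = (1/(-288 + 15) + 2776)*(14690 + 40300) = (1/(-273) + 2776)*54990 = (-1/273 + 2776)*54990 = (757847/273)*54990 = 1068564270/7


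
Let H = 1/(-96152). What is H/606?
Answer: -1/58268112 ≈ -1.7162e-8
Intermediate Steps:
H = -1/96152 ≈ -1.0400e-5
H/606 = -1/96152/606 = -1/96152*1/606 = -1/58268112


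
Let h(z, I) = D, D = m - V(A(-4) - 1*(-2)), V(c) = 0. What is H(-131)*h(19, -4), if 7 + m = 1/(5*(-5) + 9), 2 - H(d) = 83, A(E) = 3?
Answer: 9153/16 ≈ 572.06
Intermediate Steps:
H(d) = -81 (H(d) = 2 - 1*83 = 2 - 83 = -81)
m = -113/16 (m = -7 + 1/(5*(-5) + 9) = -7 + 1/(-25 + 9) = -7 + 1/(-16) = -7 - 1/16 = -113/16 ≈ -7.0625)
D = -113/16 (D = -113/16 - 1*0 = -113/16 + 0 = -113/16 ≈ -7.0625)
h(z, I) = -113/16
H(-131)*h(19, -4) = -81*(-113/16) = 9153/16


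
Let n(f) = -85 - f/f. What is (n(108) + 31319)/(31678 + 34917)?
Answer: 31233/66595 ≈ 0.46900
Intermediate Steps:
n(f) = -86 (n(f) = -85 - 1*1 = -85 - 1 = -86)
(n(108) + 31319)/(31678 + 34917) = (-86 + 31319)/(31678 + 34917) = 31233/66595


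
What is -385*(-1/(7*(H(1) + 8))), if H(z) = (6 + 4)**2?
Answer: 55/108 ≈ 0.50926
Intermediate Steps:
H(z) = 100 (H(z) = 10**2 = 100)
-385*(-1/(7*(H(1) + 8))) = -385*(-1/(7*(100 + 8))) = -385/(108*(-7)) = -385/(-756) = -385*(-1/756) = 55/108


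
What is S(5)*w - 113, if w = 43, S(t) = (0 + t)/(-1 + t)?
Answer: -237/4 ≈ -59.250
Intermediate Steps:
S(t) = t/(-1 + t)
S(5)*w - 113 = (5/(-1 + 5))*43 - 113 = (5/4)*43 - 113 = 215/4 - 113 = -237/4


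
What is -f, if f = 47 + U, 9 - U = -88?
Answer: -144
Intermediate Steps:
U = 97 (U = 9 - 1*(-88) = 9 + 88 = 97)
f = 144 (f = 47 + 97 = 144)
-f = -1*144 = -144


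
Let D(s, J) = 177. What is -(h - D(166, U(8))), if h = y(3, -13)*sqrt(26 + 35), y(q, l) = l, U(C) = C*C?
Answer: 177 + 13*sqrt(61) ≈ 278.53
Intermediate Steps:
U(C) = C**2
h = -13*sqrt(61) (h = -13*sqrt(26 + 35) = -13*sqrt(61) ≈ -101.53)
-(h - D(166, U(8))) = -(-13*sqrt(61) - 1*177) = -(-13*sqrt(61) - 177) = -(-177 - 13*sqrt(61)) = 177 + 13*sqrt(61)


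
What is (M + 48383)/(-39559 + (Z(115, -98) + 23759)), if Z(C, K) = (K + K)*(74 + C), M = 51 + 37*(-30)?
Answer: -11831/13211 ≈ -0.89554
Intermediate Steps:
M = -1059 (M = 51 - 1110 = -1059)
Z(C, K) = 2*K*(74 + C) (Z(C, K) = (2*K)*(74 + C) = 2*K*(74 + C))
(M + 48383)/(-39559 + (Z(115, -98) + 23759)) = (-1059 + 48383)/(-39559 + (2*(-98)*(74 + 115) + 23759)) = 47324/(-39559 + (2*(-98)*189 + 23759)) = 47324/(-39559 + (-37044 + 23759)) = 47324/(-39559 - 13285) = 47324/(-52844) = 47324*(-1/52844) = -11831/13211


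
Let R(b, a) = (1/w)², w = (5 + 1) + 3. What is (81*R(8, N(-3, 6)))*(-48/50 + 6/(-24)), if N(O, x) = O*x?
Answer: -121/100 ≈ -1.2100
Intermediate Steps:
w = 9 (w = 6 + 3 = 9)
R(b, a) = 1/81 (R(b, a) = (1/9)² = (⅑)² = 1/81)
(81*R(8, N(-3, 6)))*(-48/50 + 6/(-24)) = (81*(1/81))*(-48/50 + 6/(-24)) = 1*(-48*1/50 + 6*(-1/24)) = 1*(-24/25 - ¼) = 1*(-121/100) = -121/100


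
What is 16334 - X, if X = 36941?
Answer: -20607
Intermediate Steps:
16334 - X = 16334 - 1*36941 = 16334 - 36941 = -20607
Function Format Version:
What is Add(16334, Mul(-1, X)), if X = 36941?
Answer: -20607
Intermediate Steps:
Add(16334, Mul(-1, X)) = Add(16334, Mul(-1, 36941)) = Add(16334, -36941) = -20607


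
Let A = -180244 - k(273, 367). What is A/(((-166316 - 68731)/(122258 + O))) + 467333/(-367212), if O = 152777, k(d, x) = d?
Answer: 6077137533727163/28770692988 ≈ 2.1123e+5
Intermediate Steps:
A = -180517 (A = -180244 - 1*273 = -180244 - 273 = -180517)
A/(((-166316 - 68731)/(122258 + O))) + 467333/(-367212) = -180517*(122258 + 152777)/(-166316 - 68731) + 467333/(-367212) = -180517/((-235047/275035)) + 467333*(-1/367212) = -180517/((-235047*1/275035)) - 467333/367212 = -180517/(-235047/275035) - 467333/367212 = -180517*(-275035/235047) - 467333/367212 = 49648493095/235047 - 467333/367212 = 6077137533727163/28770692988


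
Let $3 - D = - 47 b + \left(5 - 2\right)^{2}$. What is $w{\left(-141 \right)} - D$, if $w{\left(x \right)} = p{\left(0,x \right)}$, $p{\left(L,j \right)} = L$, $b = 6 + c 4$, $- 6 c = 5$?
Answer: $- \frac{358}{3} \approx -119.33$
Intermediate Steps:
$c = - \frac{5}{6}$ ($c = \left(- \frac{1}{6}\right) 5 = - \frac{5}{6} \approx -0.83333$)
$b = \frac{8}{3}$ ($b = 6 - \frac{10}{3} = \frac{8}{3} \approx 2.6667$)
$w{\left(x \right)} = 0$
$D = \frac{358}{3}$ ($D = 3 - \left(\left(-47\right) \frac{8}{3} + \left(5 - 2\right)^{2}\right) = 3 - \left(- \frac{376}{3} + 3^{2}\right) = 3 - \left(- \frac{376}{3} + 9\right) = 3 - - \frac{349}{3} = 3 + \frac{349}{3} = \frac{358}{3} \approx 119.33$)
$w{\left(-141 \right)} - D = 0 - \frac{358}{3} = - \frac{358}{3}$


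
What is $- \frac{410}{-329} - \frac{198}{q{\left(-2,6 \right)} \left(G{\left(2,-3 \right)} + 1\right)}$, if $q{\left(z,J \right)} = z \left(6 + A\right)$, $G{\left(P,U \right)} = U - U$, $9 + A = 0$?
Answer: $- \frac{10447}{329} \approx -31.754$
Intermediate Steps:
$A = -9$ ($A = -9 + 0 = -9$)
$G{\left(P,U \right)} = 0$
$q{\left(z,J \right)} = - 3 z$ ($q{\left(z,J \right)} = z \left(6 - 9\right) = z \left(-3\right) = - 3 z$)
$- \frac{410}{-329} - \frac{198}{q{\left(-2,6 \right)} \left(G{\left(2,-3 \right)} + 1\right)} = - \frac{410}{-329} - \frac{198}{\left(-3\right) \left(-2\right) \left(0 + 1\right)} = \left(-410\right) \left(- \frac{1}{329}\right) - \frac{198}{6 \cdot 1} = \frac{410}{329} - \frac{198}{6} = \frac{410}{329} - 33 = - \frac{10447}{329}$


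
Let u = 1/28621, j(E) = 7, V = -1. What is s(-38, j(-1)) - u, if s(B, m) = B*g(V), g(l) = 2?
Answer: -2175197/28621 ≈ -76.000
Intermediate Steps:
s(B, m) = 2*B (s(B, m) = B*2 = 2*B)
u = 1/28621 ≈ 3.4939e-5
s(-38, j(-1)) - u = 2*(-38) - 1*1/28621 = -76 - 1/28621 = -2175197/28621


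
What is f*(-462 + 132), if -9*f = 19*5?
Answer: 10450/3 ≈ 3483.3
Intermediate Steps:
f = -95/9 (f = -19*5/9 = -⅑*95 = -95/9 ≈ -10.556)
f*(-462 + 132) = -95*(-462 + 132)/9 = -95/9*(-330) = 10450/3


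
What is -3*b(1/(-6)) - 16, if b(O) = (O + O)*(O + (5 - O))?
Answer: -11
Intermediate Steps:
b(O) = 10*O (b(O) = (2*O)*5 = 10*O)
-3*b(1/(-6)) - 16 = -30/(-6) - 16 = -30*(-1)/6 - 16 = -3*(-5/3) - 16 = 5 - 16 = -11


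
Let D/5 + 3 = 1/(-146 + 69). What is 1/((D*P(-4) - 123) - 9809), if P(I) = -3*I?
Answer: -77/778684 ≈ -9.8885e-5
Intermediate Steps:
D = -1160/77 (D = -15 + 5/(-146 + 69) = -15 + 5/(-77) = -15 + 5*(-1/77) = -15 - 5/77 = -1160/77 ≈ -15.065)
1/((D*P(-4) - 123) - 9809) = 1/((-(-3480)*(-4)/77 - 123) - 9809) = 1/((-1160/77*12 - 123) - 9809) = 1/((-13920/77 - 123) - 9809) = 1/(-23391/77 - 9809) = 1/(-778684/77) = -77/778684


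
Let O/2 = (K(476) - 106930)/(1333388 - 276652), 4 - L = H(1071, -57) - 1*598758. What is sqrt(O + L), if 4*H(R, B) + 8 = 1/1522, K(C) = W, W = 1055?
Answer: sqrt(6050313533298392512753)/100522012 ≈ 773.80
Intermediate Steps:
K(C) = 1055
H(R, B) = -12175/6088 (H(R, B) = -2 + (1/4)/1522 = -2 + (1/4)*(1/1522) = -2 + 1/6088 = -12175/6088)
L = 3645275231/6088 (L = 4 - (-12175/6088 - 1*598758) = 4 - (-12175/6088 - 598758) = 4 - 1*(-3645250879/6088) = 4 + 3645250879/6088 = 3645275231/6088 ≈ 5.9876e+5)
O = -105875/528368 (O = 2*((1055 - 106930)/(1333388 - 276652)) = 2*(-105875/1056736) = -105875/528368 ≈ -0.20038)
sqrt(O + L) = sqrt(-105875/528368 + 3645275231/6088) = sqrt(240755767335751/402088048) = sqrt(6050313533298392512753)/100522012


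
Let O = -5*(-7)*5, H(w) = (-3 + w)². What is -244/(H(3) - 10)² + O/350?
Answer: -97/50 ≈ -1.9400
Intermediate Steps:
O = 175 (O = 35*5 = 175)
-244/(H(3) - 10)² + O/350 = -244/((-3 + 3)² - 10)² + 175/350 = -244/(0² - 10)² + 175*(1/350) = -244/(0 - 10)² + ½ = -244/((-10)²) + ½ = -244/100 + ½ = -244*1/100 + ½ = -61/25 + ½ = -97/50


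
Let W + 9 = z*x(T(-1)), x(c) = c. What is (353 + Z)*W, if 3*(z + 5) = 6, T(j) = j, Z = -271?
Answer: -492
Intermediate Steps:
z = -3 (z = -5 + (⅓)*6 = -5 + 2 = -3)
W = -6 (W = -9 - 3*(-1) = -9 + 3 = -6)
(353 + Z)*W = (353 - 271)*(-6) = 82*(-6) = -492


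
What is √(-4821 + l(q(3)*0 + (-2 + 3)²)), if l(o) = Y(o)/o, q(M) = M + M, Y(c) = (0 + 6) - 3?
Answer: I*√4818 ≈ 69.412*I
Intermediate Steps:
Y(c) = 3 (Y(c) = 6 - 3 = 3)
q(M) = 2*M
l(o) = 3/o
√(-4821 + l(q(3)*0 + (-2 + 3)²)) = √(-4821 + 3/((2*3)*0 + (-2 + 3)²)) = √(-4821 + 3/(6*0 + 1²)) = √(-4821 + 3/(0 + 1)) = √(-4821 + 3/1) = √(-4821 + 3*1) = √(-4821 + 3) = √(-4818) = I*√4818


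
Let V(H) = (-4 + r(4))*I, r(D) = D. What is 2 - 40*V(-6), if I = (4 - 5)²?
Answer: 2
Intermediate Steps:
I = 1 (I = (-1)² = 1)
V(H) = 0 (V(H) = (-4 + 4)*1 = 0*1 = 0)
2 - 40*V(-6) = 2 - 40*0 = 2 + 0 = 2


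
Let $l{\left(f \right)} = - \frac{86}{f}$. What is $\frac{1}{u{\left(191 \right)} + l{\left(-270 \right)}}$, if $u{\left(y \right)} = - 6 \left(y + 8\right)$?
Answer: $- \frac{135}{161147} \approx -0.00083774$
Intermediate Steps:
$u{\left(y \right)} = -48 - 6 y$ ($u{\left(y \right)} = - 6 \left(8 + y\right) = -48 - 6 y$)
$\frac{1}{u{\left(191 \right)} + l{\left(-270 \right)}} = \frac{1}{\left(-48 - 1146\right) - \frac{86}{-270}} = \frac{1}{\left(-48 - 1146\right) - - \frac{43}{135}} = \frac{1}{-1194 + \frac{43}{135}} = \frac{1}{- \frac{161147}{135}} = - \frac{135}{161147}$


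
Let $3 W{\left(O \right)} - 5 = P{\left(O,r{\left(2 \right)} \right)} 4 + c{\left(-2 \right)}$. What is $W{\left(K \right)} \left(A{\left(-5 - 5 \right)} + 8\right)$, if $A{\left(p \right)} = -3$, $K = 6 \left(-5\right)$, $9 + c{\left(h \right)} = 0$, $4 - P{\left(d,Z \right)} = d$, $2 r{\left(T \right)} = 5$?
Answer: $220$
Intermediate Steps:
$r{\left(T \right)} = \frac{5}{2}$ ($r{\left(T \right)} = \frac{1}{2} \cdot 5 = \frac{5}{2}$)
$P{\left(d,Z \right)} = 4 - d$
$c{\left(h \right)} = -9$ ($c{\left(h \right)} = -9 + 0 = -9$)
$K = -30$
$W{\left(O \right)} = 4 - \frac{4 O}{3}$ ($W{\left(O \right)} = \frac{5}{3} + \frac{\left(4 - O\right) 4 - 9}{3} = \frac{5}{3} + \frac{\left(16 - 4 O\right) - 9}{3} = \frac{5}{3} + \frac{7 - 4 O}{3} = \frac{5}{3} - \left(- \frac{7}{3} + \frac{4 O}{3}\right) = 4 - \frac{4 O}{3}$)
$W{\left(K \right)} \left(A{\left(-5 - 5 \right)} + 8\right) = \left(4 - -40\right) \left(-3 + 8\right) = \left(4 + 40\right) 5 = 44 \cdot 5 = 220$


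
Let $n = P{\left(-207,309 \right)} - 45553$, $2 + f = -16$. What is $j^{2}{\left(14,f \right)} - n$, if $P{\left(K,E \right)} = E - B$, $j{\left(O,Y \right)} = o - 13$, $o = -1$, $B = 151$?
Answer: $45591$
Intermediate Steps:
$f = -18$ ($f = -2 - 16 = -18$)
$j{\left(O,Y \right)} = -14$ ($j{\left(O,Y \right)} = -1 - 13 = -14$)
$P{\left(K,E \right)} = -151 + E$ ($P{\left(K,E \right)} = E - 151 = -151 + E$)
$n = -45395$ ($n = \left(-151 + 309\right) - 45553 = 158 - 45553 = -45395$)
$j^{2}{\left(14,f \right)} - n = \left(-14\right)^{2} - -45395 = 196 + 45395 = 45591$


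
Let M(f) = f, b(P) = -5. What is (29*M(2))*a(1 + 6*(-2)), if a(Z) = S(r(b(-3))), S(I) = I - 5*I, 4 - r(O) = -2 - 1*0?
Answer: -1392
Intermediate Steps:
r(O) = 6 (r(O) = 4 - (-2 - 1*0) = 4 - (-2 + 0) = 4 - 1*(-2) = 4 + 2 = 6)
S(I) = -4*I
a(Z) = -24 (a(Z) = -4*6 = -24)
(29*M(2))*a(1 + 6*(-2)) = (29*2)*(-24) = 58*(-24) = -1392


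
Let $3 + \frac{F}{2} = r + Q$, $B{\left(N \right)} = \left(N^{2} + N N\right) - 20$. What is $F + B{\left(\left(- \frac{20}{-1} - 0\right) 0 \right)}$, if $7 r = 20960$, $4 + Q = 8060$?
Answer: $\frac{154522}{7} \approx 22075.0$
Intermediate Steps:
$Q = 8056$ ($Q = -4 + 8060 = 8056$)
$r = \frac{20960}{7}$ ($r = \frac{1}{7} \cdot 20960 = \frac{20960}{7} \approx 2994.3$)
$B{\left(N \right)} = -20 + 2 N^{2}$ ($B{\left(N \right)} = \left(N^{2} + N^{2}\right) - 20 = 2 N^{2} - 20 = -20 + 2 N^{2}$)
$F = \frac{154662}{7}$ ($F = -6 + 2 \left(\frac{20960}{7} + 8056\right) = -6 + 2 \cdot \frac{77352}{7} = -6 + \frac{154704}{7} = \frac{154662}{7} \approx 22095.0$)
$F + B{\left(\left(- \frac{20}{-1} - 0\right) 0 \right)} = \frac{154662}{7} - \left(20 - 2 \left(\left(- \frac{20}{-1} - 0\right) 0\right)^{2}\right) = \frac{154662}{7} - \left(20 - 2 \left(\left(\left(-20\right) \left(-1\right) + 0\right) 0\right)^{2}\right) = \frac{154662}{7} - \left(20 - 2 \left(\left(20 + 0\right) 0\right)^{2}\right) = \frac{154662}{7} - \left(20 - 2 \left(20 \cdot 0\right)^{2}\right) = \frac{154662}{7} - \left(20 - 2 \cdot 0^{2}\right) = \frac{154662}{7} + \left(-20 + 2 \cdot 0\right) = \frac{154662}{7} + \left(-20 + 0\right) = \frac{154662}{7} - 20 = \frac{154522}{7}$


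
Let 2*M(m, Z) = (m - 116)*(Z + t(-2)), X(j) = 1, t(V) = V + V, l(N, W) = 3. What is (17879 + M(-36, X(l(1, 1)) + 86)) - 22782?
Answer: -11211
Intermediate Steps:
t(V) = 2*V
M(m, Z) = (-116 + m)*(-4 + Z)/2 (M(m, Z) = ((m - 116)*(Z + 2*(-2)))/2 = ((-116 + m)*(Z - 4))/2 = ((-116 + m)*(-4 + Z))/2 = (-116 + m)*(-4 + Z)/2)
(17879 + M(-36, X(l(1, 1)) + 86)) - 22782 = (17879 + (232 - 58*(1 + 86) - 2*(-36) + (½)*(1 + 86)*(-36))) - 22782 = (17879 + (232 - 58*87 + 72 + (½)*87*(-36))) - 22782 = (17879 + (232 - 5046 + 72 - 1566)) - 22782 = (17879 - 6308) - 22782 = 11571 - 22782 = -11211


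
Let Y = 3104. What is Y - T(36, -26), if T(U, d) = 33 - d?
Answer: 3045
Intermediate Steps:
Y - T(36, -26) = 3104 - (33 - 1*(-26)) = 3104 - (33 + 26) = 3104 - 1*59 = 3104 - 59 = 3045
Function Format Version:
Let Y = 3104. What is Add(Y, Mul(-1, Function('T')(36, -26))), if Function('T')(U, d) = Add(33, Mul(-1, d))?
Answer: 3045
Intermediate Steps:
Add(Y, Mul(-1, Function('T')(36, -26))) = Add(3104, Mul(-1, Add(33, Mul(-1, -26)))) = Add(3104, Mul(-1, Add(33, 26))) = Add(3104, Mul(-1, 59)) = Add(3104, -59) = 3045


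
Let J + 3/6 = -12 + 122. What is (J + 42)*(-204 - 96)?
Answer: -45450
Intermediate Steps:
J = 219/2 (J = -½ + (-12 + 122) = -½ + 110 = 219/2 ≈ 109.50)
(J + 42)*(-204 - 96) = (219/2 + 42)*(-204 - 96) = (303/2)*(-300) = -45450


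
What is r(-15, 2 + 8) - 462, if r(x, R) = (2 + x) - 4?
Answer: -479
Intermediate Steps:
r(x, R) = -2 + x
r(-15, 2 + 8) - 462 = (-2 - 15) - 462 = -17 - 462 = -479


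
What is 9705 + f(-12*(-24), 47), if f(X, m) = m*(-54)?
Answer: 7167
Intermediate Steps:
f(X, m) = -54*m
9705 + f(-12*(-24), 47) = 9705 - 54*47 = 9705 - 2538 = 7167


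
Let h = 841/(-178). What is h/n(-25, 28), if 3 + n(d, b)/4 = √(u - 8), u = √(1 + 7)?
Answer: 841/(178*(12 - 4*I*√(8 - 2*√2))) ≈ 0.25005 + 0.18954*I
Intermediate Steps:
u = 2*√2 (u = √8 = 2*√2 ≈ 2.8284)
h = -841/178 (h = 841*(-1/178) = -841/178 ≈ -4.7247)
n(d, b) = -12 + 4*√(-8 + 2*√2) (n(d, b) = -12 + 4*√(2*√2 - 8) = -12 + 4*√(-8 + 2*√2))
h/n(-25, 28) = -841/(178*(-12 + 4*I*√(8 - 2*√2)))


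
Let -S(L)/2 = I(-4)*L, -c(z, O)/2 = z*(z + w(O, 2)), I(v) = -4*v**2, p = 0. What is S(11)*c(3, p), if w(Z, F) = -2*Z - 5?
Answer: 16896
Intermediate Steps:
w(Z, F) = -5 - 2*Z
c(z, O) = -2*z*(-5 + z - 2*O) (c(z, O) = -2*z*(z + (-5 - 2*O)) = -2*z*(-5 + z - 2*O))
S(L) = 128*L (S(L) = -2*(-4*(-4)**2)*L = -2*(-4*16)*L = -(-128)*L = 128*L)
S(11)*c(3, p) = (128*11)*(2*3*(5 - 1*3 + 2*0)) = 1408*(2*3*(5 - 3 + 0)) = 1408*(2*3*2) = 1408*12 = 16896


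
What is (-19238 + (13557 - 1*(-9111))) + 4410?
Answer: 7840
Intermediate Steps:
(-19238 + (13557 - 1*(-9111))) + 4410 = (-19238 + (13557 + 9111)) + 4410 = (-19238 + 22668) + 4410 = 3430 + 4410 = 7840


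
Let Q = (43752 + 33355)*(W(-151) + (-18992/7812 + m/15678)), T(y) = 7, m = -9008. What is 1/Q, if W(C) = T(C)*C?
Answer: -567021/46344814520323 ≈ -1.2235e-8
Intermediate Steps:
W(C) = 7*C
Q = -46344814520323/567021 (Q = (43752 + 33355)*(7*(-151) + (-18992/7812 - 9008/15678)) = 77107*(-1057 + (-18992*1/7812 - 9008*1/15678)) = 77107*(-1057 + (-4748/1953 - 4504/7839)) = 77107*(-1057 - 1704292/567021) = 77107*(-601045489/567021) = -46344814520323/567021 ≈ -8.1734e+7)
1/Q = 1/(-46344814520323/567021) = -567021/46344814520323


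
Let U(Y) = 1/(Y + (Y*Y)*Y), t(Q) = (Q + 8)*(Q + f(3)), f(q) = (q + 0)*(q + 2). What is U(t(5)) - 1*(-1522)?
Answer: 26751067721/17576260 ≈ 1522.0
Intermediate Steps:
f(q) = q*(2 + q)
t(Q) = (8 + Q)*(15 + Q) (t(Q) = (Q + 8)*(Q + 3*(2 + 3)) = (8 + Q)*(Q + 3*5) = (8 + Q)*(Q + 15) = (8 + Q)*(15 + Q))
U(Y) = 1/(Y + Y³) (U(Y) = 1/(Y + Y²*Y) = 1/(Y + Y³))
U(t(5)) - 1*(-1522) = 1/((120 + 5² + 23*5) + (120 + 5² + 23*5)³) - 1*(-1522) = 1/((120 + 25 + 115) + (120 + 25 + 115)³) + 1522 = 1/(260 + 260³) + 1522 = 1/(260 + 17576000) + 1522 = 1/17576260 + 1522 = 26751067721/17576260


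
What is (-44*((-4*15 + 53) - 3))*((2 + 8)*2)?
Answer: 8800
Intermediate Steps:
(-44*((-4*15 + 53) - 3))*((2 + 8)*2) = (-44*((-60 + 53) - 3))*(10*2) = -44*(-7 - 3)*20 = -44*(-10)*20 = 440*20 = 8800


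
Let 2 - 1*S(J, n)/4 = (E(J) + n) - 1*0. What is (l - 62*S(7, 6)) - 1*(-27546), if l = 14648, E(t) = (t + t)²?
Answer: 91794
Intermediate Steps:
E(t) = 4*t² (E(t) = (2*t)² = 4*t²)
S(J, n) = 8 - 16*J² - 4*n (S(J, n) = 8 - 4*((4*J² + n) - 1*0) = 8 - 4*((n + 4*J²) + 0) = 8 - 4*(n + 4*J²) = 8 + (-16*J² - 4*n) = 8 - 16*J² - 4*n)
(l - 62*S(7, 6)) - 1*(-27546) = (14648 - 62*(8 - 16*7² - 4*6)) - 1*(-27546) = (14648 - 62*(8 - 16*49 - 24)) + 27546 = (14648 - 62*(8 - 784 - 24)) + 27546 = (14648 - 62*(-800)) + 27546 = (14648 + 49600) + 27546 = 64248 + 27546 = 91794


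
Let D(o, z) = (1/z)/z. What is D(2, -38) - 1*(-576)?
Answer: 831745/1444 ≈ 576.00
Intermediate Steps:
D(o, z) = z⁻² (D(o, z) = 1/(z*z) = z⁻²)
D(2, -38) - 1*(-576) = (-38)⁻² - 1*(-576) = 1/1444 + 576 = 831745/1444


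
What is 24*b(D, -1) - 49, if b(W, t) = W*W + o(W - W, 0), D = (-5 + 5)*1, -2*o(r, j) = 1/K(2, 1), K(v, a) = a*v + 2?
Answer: -52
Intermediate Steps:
K(v, a) = 2 + a*v
o(r, j) = -1/8 (o(r, j) = -1/(2*(2 + 1*2)) = -1/(2*(2 + 2)) = -1/2/4 = -1/2*1/4 = -1/8)
D = 0 (D = 0*1 = 0)
b(W, t) = -1/8 + W**2 (b(W, t) = W*W - 1/8 = W**2 - 1/8 = -1/8 + W**2)
24*b(D, -1) - 49 = 24*(-1/8 + 0**2) - 49 = 24*(-1/8 + 0) - 49 = 24*(-1/8) - 49 = -3 - 49 = -52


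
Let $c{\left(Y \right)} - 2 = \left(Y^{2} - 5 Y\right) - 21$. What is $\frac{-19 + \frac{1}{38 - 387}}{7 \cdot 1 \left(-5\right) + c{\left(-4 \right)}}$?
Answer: $\frac{3316}{3141} \approx 1.0557$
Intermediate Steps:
$c{\left(Y \right)} = -19 + Y^{2} - 5 Y$ ($c{\left(Y \right)} = 2 - \left(21 - Y^{2} + 5 Y\right) = -19 + Y^{2} - 5 Y$)
$\frac{-19 + \frac{1}{38 - 387}}{7 \cdot 1 \left(-5\right) + c{\left(-4 \right)}} = \frac{-19 + \frac{1}{38 - 387}}{7 \cdot 1 \left(-5\right) - \left(-1 - 16\right)} = \frac{-19 + \frac{1}{-349}}{7 \left(-5\right) + \left(-19 + 16 + 20\right)} = \frac{-19 - \frac{1}{349}}{-35 + 17} = - \frac{6632}{349 \left(-18\right)} = \left(- \frac{6632}{349}\right) \left(- \frac{1}{18}\right) = \frac{3316}{3141}$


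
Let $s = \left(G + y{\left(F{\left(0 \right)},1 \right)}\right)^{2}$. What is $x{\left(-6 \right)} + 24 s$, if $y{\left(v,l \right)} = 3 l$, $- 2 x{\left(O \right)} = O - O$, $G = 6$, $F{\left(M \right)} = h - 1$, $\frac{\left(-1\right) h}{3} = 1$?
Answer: $1944$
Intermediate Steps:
$h = -3$ ($h = \left(-3\right) 1 = -3$)
$F{\left(M \right)} = -4$ ($F{\left(M \right)} = -3 - 1 = -4$)
$x{\left(O \right)} = 0$ ($x{\left(O \right)} = - \frac{O - O}{2} = \left(- \frac{1}{2}\right) 0 = 0$)
$s = 81$ ($s = \left(6 + 3 \cdot 1\right)^{2} = \left(6 + 3\right)^{2} = 9^{2} = 81$)
$x{\left(-6 \right)} + 24 s = 0 + 24 \cdot 81 = 0 + 1944 = 1944$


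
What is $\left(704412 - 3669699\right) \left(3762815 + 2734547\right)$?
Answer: $-19266543072894$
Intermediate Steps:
$\left(704412 - 3669699\right) \left(3762815 + 2734547\right) = \left(-2965287\right) 6497362 = -19266543072894$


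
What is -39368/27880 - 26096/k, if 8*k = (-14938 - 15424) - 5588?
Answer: 55064653/12528575 ≈ 4.3951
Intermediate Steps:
k = -17975/4 (k = ((-14938 - 15424) - 5588)/8 = (-30362 - 5588)/8 = (⅛)*(-35950) = -17975/4 ≈ -4493.8)
-39368/27880 - 26096/k = -39368/27880 - 26096/(-17975/4) = -39368*1/27880 - 26096*(-4/17975) = -4921/3485 + 104384/17975 = 55064653/12528575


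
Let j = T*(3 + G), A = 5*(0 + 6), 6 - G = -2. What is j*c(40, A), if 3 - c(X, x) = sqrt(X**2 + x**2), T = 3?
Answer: -1551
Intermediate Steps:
G = 8 (G = 6 - 1*(-2) = 6 + 2 = 8)
A = 30 (A = 5*6 = 30)
c(X, x) = 3 - sqrt(X**2 + x**2)
j = 33 (j = 3*(3 + 8) = 3*11 = 33)
j*c(40, A) = 33*(3 - sqrt(40**2 + 30**2)) = 33*(3 - sqrt(1600 + 900)) = 33*(3 - sqrt(2500)) = 33*(3 - 1*50) = 33*(3 - 50) = 33*(-47) = -1551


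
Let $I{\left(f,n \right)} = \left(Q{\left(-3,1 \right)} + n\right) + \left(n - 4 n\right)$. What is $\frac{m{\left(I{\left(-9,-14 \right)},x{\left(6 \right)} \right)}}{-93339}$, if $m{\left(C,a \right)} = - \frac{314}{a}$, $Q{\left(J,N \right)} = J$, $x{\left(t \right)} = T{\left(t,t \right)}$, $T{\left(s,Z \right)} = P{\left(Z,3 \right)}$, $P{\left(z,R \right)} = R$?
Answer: $\frac{314}{280017} \approx 0.0011214$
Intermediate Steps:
$T{\left(s,Z \right)} = 3$
$x{\left(t \right)} = 3$
$I{\left(f,n \right)} = -3 - 2 n$ ($I{\left(f,n \right)} = \left(-3 + n\right) + \left(n - 4 n\right) = \left(-3 + n\right) - 3 n = -3 - 2 n$)
$\frac{m{\left(I{\left(-9,-14 \right)},x{\left(6 \right)} \right)}}{-93339} = \frac{\left(-314\right) \frac{1}{3}}{-93339} = \left(-314\right) \frac{1}{3} \left(- \frac{1}{93339}\right) = \left(- \frac{314}{3}\right) \left(- \frac{1}{93339}\right) = \frac{314}{280017}$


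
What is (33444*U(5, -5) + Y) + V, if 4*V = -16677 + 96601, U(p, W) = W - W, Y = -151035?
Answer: -131054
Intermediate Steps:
U(p, W) = 0
V = 19981 (V = (-16677 + 96601)/4 = (1/4)*79924 = 19981)
(33444*U(5, -5) + Y) + V = (33444*0 - 151035) + 19981 = (0 - 151035) + 19981 = -151035 + 19981 = -131054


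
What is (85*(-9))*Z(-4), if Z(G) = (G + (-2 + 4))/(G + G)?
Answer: -765/4 ≈ -191.25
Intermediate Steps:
Z(G) = (2 + G)/(2*G) (Z(G) = (G + 2)/((2*G)) = (2 + G)*(1/(2*G)) = (2 + G)/(2*G))
(85*(-9))*Z(-4) = (85*(-9))*((½)*(2 - 4)/(-4)) = -765*(-1)*(-2)/(2*4) = -765*¼ = -765/4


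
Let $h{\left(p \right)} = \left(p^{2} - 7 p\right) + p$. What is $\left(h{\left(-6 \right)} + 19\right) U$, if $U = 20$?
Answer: $1820$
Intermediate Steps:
$h{\left(p \right)} = p^{2} - 6 p$
$\left(h{\left(-6 \right)} + 19\right) U = \left(- 6 \left(-6 - 6\right) + 19\right) 20 = \left(\left(-6\right) \left(-12\right) + 19\right) 20 = \left(72 + 19\right) 20 = 91 \cdot 20 = 1820$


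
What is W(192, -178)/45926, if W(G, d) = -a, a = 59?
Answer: -59/45926 ≈ -0.0012847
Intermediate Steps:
W(G, d) = -59 (W(G, d) = -1*59 = -59)
W(192, -178)/45926 = -59/45926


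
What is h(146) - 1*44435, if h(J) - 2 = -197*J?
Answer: -73195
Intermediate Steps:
h(J) = 2 - 197*J
h(146) - 1*44435 = (2 - 197*146) - 1*44435 = (2 - 28762) - 44435 = -28760 - 44435 = -73195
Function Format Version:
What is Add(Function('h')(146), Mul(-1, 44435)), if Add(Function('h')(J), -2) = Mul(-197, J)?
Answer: -73195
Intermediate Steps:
Function('h')(J) = Add(2, Mul(-197, J))
Add(Function('h')(146), Mul(-1, 44435)) = Add(Add(2, Mul(-197, 146)), Mul(-1, 44435)) = Add(Add(2, -28762), -44435) = Add(-28760, -44435) = -73195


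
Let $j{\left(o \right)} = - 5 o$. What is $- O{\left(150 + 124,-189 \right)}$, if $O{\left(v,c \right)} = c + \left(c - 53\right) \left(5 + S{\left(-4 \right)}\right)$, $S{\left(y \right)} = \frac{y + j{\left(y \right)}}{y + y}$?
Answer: $915$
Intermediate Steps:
$S{\left(y \right)} = -2$ ($S{\left(y \right)} = \frac{y - 5 y}{y + y} = \frac{\left(-4\right) y}{2 y} = - 4 y \frac{1}{2 y} = -2$)
$O{\left(v,c \right)} = -159 + 4 c$ ($O{\left(v,c \right)} = c + \left(c - 53\right) \left(5 - 2\right) = c + \left(-53 + c\right) 3 = c + \left(-159 + 3 c\right) = -159 + 4 c$)
$- O{\left(150 + 124,-189 \right)} = - (-159 + 4 \left(-189\right)) = - (-159 - 756) = \left(-1\right) \left(-915\right) = 915$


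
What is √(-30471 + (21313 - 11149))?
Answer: I*√20307 ≈ 142.5*I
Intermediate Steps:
√(-30471 + (21313 - 11149)) = √(-30471 + 10164) = √(-20307) = I*√20307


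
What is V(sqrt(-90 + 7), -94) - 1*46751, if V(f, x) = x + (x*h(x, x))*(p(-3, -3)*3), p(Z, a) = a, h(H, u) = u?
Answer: -126369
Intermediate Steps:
V(f, x) = x - 9*x**2 (V(f, x) = x + (x*x)*(-3*3) = x + x**2*(-9) = x - 9*x**2)
V(sqrt(-90 + 7), -94) - 1*46751 = -94*(1 - 9*(-94)) - 1*46751 = -94*(1 + 846) - 46751 = -94*847 - 46751 = -79618 - 46751 = -126369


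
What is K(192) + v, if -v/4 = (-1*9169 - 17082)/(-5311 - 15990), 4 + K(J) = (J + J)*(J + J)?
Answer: 3140770048/21301 ≈ 1.4745e+5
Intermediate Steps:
K(J) = -4 + 4*J**2 (K(J) = -4 + (J + J)*(J + J) = -4 + (2*J)*(2*J) = -4 + 4*J**2)
v = -105004/21301 (v = -4*(-1*9169 - 17082)/(-5311 - 15990) = -4*(-9169 - 17082)/(-21301) = -(-105004)*(-1)/21301 = -4*26251/21301 = -105004/21301 ≈ -4.9295)
K(192) + v = (-4 + 4*192**2) - 105004/21301 = (-4 + 4*36864) - 105004/21301 = (-4 + 147456) - 105004/21301 = 147452 - 105004/21301 = 3140770048/21301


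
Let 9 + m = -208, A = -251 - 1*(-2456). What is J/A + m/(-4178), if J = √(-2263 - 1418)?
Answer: 217/4178 + I*√409/735 ≈ 0.051939 + 0.027515*I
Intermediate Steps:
J = 3*I*√409 (J = √(-3681) = 3*I*√409 ≈ 60.671*I)
A = 2205 (A = -251 + 2456 = 2205)
m = -217 (m = -9 - 208 = -217)
J/A + m/(-4178) = (3*I*√409)/2205 - 217/(-4178) = (3*I*√409)*(1/2205) - 217*(-1/4178) = I*√409/735 + 217/4178 = 217/4178 + I*√409/735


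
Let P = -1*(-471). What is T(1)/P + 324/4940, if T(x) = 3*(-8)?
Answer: 2837/193895 ≈ 0.014632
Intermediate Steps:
P = 471
T(x) = -24
T(1)/P + 324/4940 = -24/471 + 324/4940 = -24*1/471 + 324*(1/4940) = -8/157 + 81/1235 = 2837/193895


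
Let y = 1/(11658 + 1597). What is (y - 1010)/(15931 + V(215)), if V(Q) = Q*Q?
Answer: -13387549/823877780 ≈ -0.016249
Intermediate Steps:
V(Q) = Q²
y = 1/13255 ≈ 7.5443e-5
(y - 1010)/(15931 + V(215)) = (1/13255 - 1010)/(15931 + 215²) = -13387549/(13255*(15931 + 46225)) = -13387549/13255/62156 = -13387549/13255*1/62156 = -13387549/823877780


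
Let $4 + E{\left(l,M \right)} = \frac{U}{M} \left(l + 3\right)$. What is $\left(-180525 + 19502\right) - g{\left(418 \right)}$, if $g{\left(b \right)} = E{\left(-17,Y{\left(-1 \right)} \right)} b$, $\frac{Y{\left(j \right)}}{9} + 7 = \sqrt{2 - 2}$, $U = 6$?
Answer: $- \frac{479725}{3} \approx -1.5991 \cdot 10^{5}$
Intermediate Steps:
$Y{\left(j \right)} = -63$ ($Y{\left(j \right)} = -63 + 9 \sqrt{2 - 2} = -63 + 9 \sqrt{0} = -63 + 9 \cdot 0 = -63 + 0 = -63$)
$E{\left(l,M \right)} = -4 + \frac{6 \left(3 + l\right)}{M}$ ($E{\left(l,M \right)} = -4 + \frac{6}{M} \left(l + 3\right) = -4 + \frac{6}{M} \left(3 + l\right) = -4 + \frac{6 \left(3 + l\right)}{M}$)
$g{\left(b \right)} = - \frac{8 b}{3}$ ($g{\left(b \right)} = \frac{2 \left(9 - -126 + 3 \left(-17\right)\right)}{-63} b = 2 \left(- \frac{1}{63}\right) \left(9 + 126 - 51\right) b = 2 \left(- \frac{1}{63}\right) 84 b = - \frac{8 b}{3}$)
$\left(-180525 + 19502\right) - g{\left(418 \right)} = \left(-180525 + 19502\right) - \left(- \frac{8}{3}\right) 418 = -161023 - - \frac{3344}{3} = -161023 + \frac{3344}{3} = - \frac{479725}{3}$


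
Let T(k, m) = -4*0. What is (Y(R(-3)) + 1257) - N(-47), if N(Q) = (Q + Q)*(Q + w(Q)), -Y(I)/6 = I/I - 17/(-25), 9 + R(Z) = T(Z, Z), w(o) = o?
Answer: -189727/25 ≈ -7589.1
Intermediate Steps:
T(k, m) = 0
R(Z) = -9 (R(Z) = -9 + 0 = -9)
Y(I) = -252/25 (Y(I) = -6*(I/I - 17/(-25)) = -6*(1 - 17*(-1/25)) = -6*(1 + 17/25) = -6*42/25 = -252/25)
N(Q) = 4*Q² (N(Q) = (Q + Q)*(Q + Q) = (2*Q)*(2*Q) = 4*Q²)
(Y(R(-3)) + 1257) - N(-47) = (-252/25 + 1257) - 4*(-47)² = 31173/25 - 4*2209 = 31173/25 - 1*8836 = 31173/25 - 8836 = -189727/25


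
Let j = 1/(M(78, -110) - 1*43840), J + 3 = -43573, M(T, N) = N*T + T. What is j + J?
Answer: -2280854993/52342 ≈ -43576.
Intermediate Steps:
M(T, N) = T + N*T
J = -43576 (J = -3 - 43573 = -43576)
j = -1/52342 (j = 1/(78*(1 - 110) - 1*43840) = 1/(78*(-109) - 43840) = 1/(-8502 - 43840) = 1/(-52342) = -1/52342 ≈ -1.9105e-5)
j + J = -1/52342 - 43576 = -2280854993/52342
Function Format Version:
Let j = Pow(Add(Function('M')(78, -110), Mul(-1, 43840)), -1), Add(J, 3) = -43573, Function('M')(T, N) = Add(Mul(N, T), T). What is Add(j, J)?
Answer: Rational(-2280854993, 52342) ≈ -43576.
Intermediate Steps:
Function('M')(T, N) = Add(T, Mul(N, T))
J = -43576 (J = Add(-3, -43573) = -43576)
j = Rational(-1, 52342) (j = Pow(Add(Mul(78, Add(1, -110)), Mul(-1, 43840)), -1) = Pow(Add(Mul(78, -109), -43840), -1) = Pow(Add(-8502, -43840), -1) = Pow(-52342, -1) = Rational(-1, 52342) ≈ -1.9105e-5)
Add(j, J) = Add(Rational(-1, 52342), -43576) = Rational(-2280854993, 52342)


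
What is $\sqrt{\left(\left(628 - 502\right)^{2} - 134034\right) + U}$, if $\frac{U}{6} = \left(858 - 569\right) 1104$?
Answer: $\sqrt{1796178} \approx 1340.2$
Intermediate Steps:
$U = 1914336$ ($U = 6 \left(858 - 569\right) 1104 = 6 \cdot 289 \cdot 1104 = 6 \cdot 319056 = 1914336$)
$\sqrt{\left(\left(628 - 502\right)^{2} - 134034\right) + U} = \sqrt{\left(\left(628 - 502\right)^{2} - 134034\right) + 1914336} = \sqrt{\left(126^{2} - 134034\right) + 1914336} = \sqrt{\left(15876 - 134034\right) + 1914336} = \sqrt{-118158 + 1914336} = \sqrt{1796178}$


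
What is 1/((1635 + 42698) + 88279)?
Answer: 1/132612 ≈ 7.5408e-6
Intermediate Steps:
1/((1635 + 42698) + 88279) = 1/(44333 + 88279) = 1/132612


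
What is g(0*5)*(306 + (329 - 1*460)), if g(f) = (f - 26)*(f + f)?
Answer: 0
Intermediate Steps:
g(f) = 2*f*(-26 + f) (g(f) = (-26 + f)*(2*f) = 2*f*(-26 + f))
g(0*5)*(306 + (329 - 1*460)) = (2*(0*5)*(-26 + 0*5))*(306 + (329 - 1*460)) = (2*0*(-26 + 0))*(306 + (329 - 460)) = (2*0*(-26))*(306 - 131) = 0*175 = 0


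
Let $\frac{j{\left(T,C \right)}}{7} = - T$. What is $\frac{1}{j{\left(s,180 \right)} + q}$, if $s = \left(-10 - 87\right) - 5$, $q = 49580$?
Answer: $\frac{1}{50294} \approx 1.9883 \cdot 10^{-5}$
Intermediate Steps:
$s = -102$ ($s = -97 - 5 = -102$)
$j{\left(T,C \right)} = - 7 T$ ($j{\left(T,C \right)} = 7 \left(- T\right) = - 7 T$)
$\frac{1}{j{\left(s,180 \right)} + q} = \frac{1}{\left(-7\right) \left(-102\right) + 49580} = \frac{1}{714 + 49580} = \frac{1}{50294}$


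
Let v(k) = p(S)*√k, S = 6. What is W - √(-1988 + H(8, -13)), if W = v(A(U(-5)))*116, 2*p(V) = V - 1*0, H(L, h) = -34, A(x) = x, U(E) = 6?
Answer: 348*√6 - I*√2022 ≈ 852.42 - 44.967*I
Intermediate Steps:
p(V) = V/2 (p(V) = (V - 1*0)/2 = (V + 0)/2 = V/2)
v(k) = 3*√k (v(k) = ((½)*6)*√k = 3*√k)
W = 348*√6 (W = (3*√6)*116 = 348*√6 ≈ 852.42)
W - √(-1988 + H(8, -13)) = 348*√6 - √(-1988 - 34) = 348*√6 - √(-2022) = 348*√6 - I*√2022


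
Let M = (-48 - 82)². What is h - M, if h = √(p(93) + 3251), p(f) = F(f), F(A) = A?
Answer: -16900 + 4*√209 ≈ -16842.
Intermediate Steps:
p(f) = f
M = 16900 (M = (-130)² = 16900)
h = 4*√209 (h = √(93 + 3251) = √3344 = 4*√209 ≈ 57.827)
h - M = 4*√209 - 1*16900 = 4*√209 - 16900 = -16900 + 4*√209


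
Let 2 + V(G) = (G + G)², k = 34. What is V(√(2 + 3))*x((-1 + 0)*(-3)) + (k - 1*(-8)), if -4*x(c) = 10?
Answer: -3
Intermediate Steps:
V(G) = -2 + 4*G² (V(G) = -2 + (G + G)² = -2 + (2*G)² = -2 + 4*G²)
x(c) = -5/2 (x(c) = -¼*10 = -5/2)
V(√(2 + 3))*x((-1 + 0)*(-3)) + (k - 1*(-8)) = (-2 + 4*(√(2 + 3))²)*(-5/2) + (34 - 1*(-8)) = (-2 + 4*(√5)²)*(-5/2) + (34 + 8) = (-2 + 4*5)*(-5/2) + 42 = (-2 + 20)*(-5/2) + 42 = 18*(-5/2) + 42 = -45 + 42 = -3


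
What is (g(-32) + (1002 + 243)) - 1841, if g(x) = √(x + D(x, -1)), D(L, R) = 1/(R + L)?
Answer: -596 + I*√34881/33 ≈ -596.0 + 5.6595*I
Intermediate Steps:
D(L, R) = 1/(L + R)
g(x) = √(x + 1/(-1 + x)) (g(x) = √(x + 1/(x - 1)) = √(x + 1/(-1 + x)))
(g(-32) + (1002 + 243)) - 1841 = (√((1 - 32*(-1 - 32))/(-1 - 32)) + (1002 + 243)) - 1841 = (√((1 - 32*(-33))/(-33)) + 1245) - 1841 = (√(-(1 + 1056)/33) + 1245) - 1841 = (√(-1/33*1057) + 1245) - 1841 = (√(-1057/33) + 1245) - 1841 = (I*√34881/33 + 1245) - 1841 = (1245 + I*√34881/33) - 1841 = -596 + I*√34881/33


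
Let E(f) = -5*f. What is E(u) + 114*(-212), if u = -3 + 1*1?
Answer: -24158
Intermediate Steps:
u = -2 (u = -3 + 1 = -2)
E(u) + 114*(-212) = -5*(-2) + 114*(-212) = 10 - 24168 = -24158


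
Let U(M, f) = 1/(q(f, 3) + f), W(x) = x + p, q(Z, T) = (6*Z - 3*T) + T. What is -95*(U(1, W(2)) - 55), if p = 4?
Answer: 188005/36 ≈ 5222.4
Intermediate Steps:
q(Z, T) = -2*T + 6*Z (q(Z, T) = (-3*T + 6*Z) + T = -2*T + 6*Z)
W(x) = 4 + x (W(x) = x + 4 = 4 + x)
U(M, f) = 1/(-6 + 7*f) (U(M, f) = 1/((-2*3 + 6*f) + f) = 1/((-6 + 6*f) + f) = 1/(-6 + 7*f))
-95*(U(1, W(2)) - 55) = -95*(1/(-6 + 7*(4 + 2)) - 55) = -95*(1/(-6 + 7*6) - 55) = -95*(1/(-6 + 42) - 55) = -95*(1/36 - 55) = -95*(-1979/36) = 188005/36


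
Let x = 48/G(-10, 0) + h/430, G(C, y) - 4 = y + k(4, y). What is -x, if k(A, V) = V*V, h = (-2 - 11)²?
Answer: -5329/430 ≈ -12.393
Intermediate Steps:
h = 169 (h = (-13)² = 169)
k(A, V) = V²
G(C, y) = 4 + y + y² (G(C, y) = 4 + (y + y²) = 4 + y + y²)
x = 5329/430 (x = 48/(4 + 0 + 0²) + 169/430 = 48/(4 + 0 + 0) + 169*(1/430) = 48/4 + 169/430 = 48*(¼) + 169/430 = 12 + 169/430 = 5329/430 ≈ 12.393)
-x = -1*5329/430 = -5329/430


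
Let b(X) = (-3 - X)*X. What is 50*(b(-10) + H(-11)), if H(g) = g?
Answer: -4050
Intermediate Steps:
b(X) = X*(-3 - X)
50*(b(-10) + H(-11)) = 50*(-1*(-10)*(3 - 10) - 11) = 50*(-1*(-10)*(-7) - 11) = 50*(-70 - 11) = 50*(-81) = -4050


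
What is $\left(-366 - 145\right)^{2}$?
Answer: $261121$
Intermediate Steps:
$\left(-366 - 145\right)^{2} = \left(-511\right)^{2} = 261121$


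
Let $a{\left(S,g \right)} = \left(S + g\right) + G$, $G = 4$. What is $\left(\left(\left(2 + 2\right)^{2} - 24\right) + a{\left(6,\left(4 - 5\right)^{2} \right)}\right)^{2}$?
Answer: $9$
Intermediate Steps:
$a{\left(S,g \right)} = 4 + S + g$ ($a{\left(S,g \right)} = \left(S + g\right) + 4 = 4 + S + g$)
$\left(\left(\left(2 + 2\right)^{2} - 24\right) + a{\left(6,\left(4 - 5\right)^{2} \right)}\right)^{2} = \left(\left(\left(2 + 2\right)^{2} - 24\right) + \left(4 + 6 + \left(4 - 5\right)^{2}\right)\right)^{2} = \left(\left(4^{2} - 24\right) + \left(4 + 6 + \left(-1\right)^{2}\right)\right)^{2} = \left(\left(16 - 24\right) + \left(4 + 6 + 1\right)\right)^{2} = \left(-8 + 11\right)^{2} = 3^{2} = 9$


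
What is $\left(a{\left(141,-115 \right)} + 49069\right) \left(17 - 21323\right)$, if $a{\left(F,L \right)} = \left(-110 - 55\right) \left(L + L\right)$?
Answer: $-1854026814$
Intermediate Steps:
$a{\left(F,L \right)} = - 330 L$ ($a{\left(F,L \right)} = - 165 \cdot 2 L = - 330 L$)
$\left(a{\left(141,-115 \right)} + 49069\right) \left(17 - 21323\right) = \left(\left(-330\right) \left(-115\right) + 49069\right) \left(17 - 21323\right) = \left(37950 + 49069\right) \left(-21306\right) = 87019 \left(-21306\right) = -1854026814$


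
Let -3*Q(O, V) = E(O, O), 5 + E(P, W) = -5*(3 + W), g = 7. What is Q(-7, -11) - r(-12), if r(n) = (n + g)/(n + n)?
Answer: -125/24 ≈ -5.2083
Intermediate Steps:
E(P, W) = -20 - 5*W (E(P, W) = -5 - 5*(3 + W) = -5 + (-15 - 5*W) = -20 - 5*W)
r(n) = (7 + n)/(2*n) (r(n) = (n + 7)/(n + n) = (7 + n)/((2*n)) = (7 + n)*(1/(2*n)) = (7 + n)/(2*n))
Q(O, V) = 20/3 + 5*O/3 (Q(O, V) = -(-20 - 5*O)/3 = 20/3 + 5*O/3)
Q(-7, -11) - r(-12) = (20/3 + (5/3)*(-7)) - (7 - 12)/(2*(-12)) = (20/3 - 35/3) - (-1)*(-5)/(2*12) = -5 - 1*5/24 = -5 - 5/24 = -125/24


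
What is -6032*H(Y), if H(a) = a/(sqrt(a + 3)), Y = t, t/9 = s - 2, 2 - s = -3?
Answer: -27144*sqrt(30)/5 ≈ -29735.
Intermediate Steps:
s = 5 (s = 2 - 1*(-3) = 2 + 3 = 5)
t = 27 (t = 9*(5 - 2) = 9*3 = 27)
Y = 27
H(a) = a/sqrt(3 + a) (H(a) = a/(sqrt(3 + a)) = a/sqrt(3 + a))
-6032*H(Y) = -162864/sqrt(3 + 27) = -162864/sqrt(30) = -162864*sqrt(30)/30 = -27144*sqrt(30)/5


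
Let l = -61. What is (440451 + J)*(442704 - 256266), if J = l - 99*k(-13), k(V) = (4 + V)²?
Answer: 80610384498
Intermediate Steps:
J = -8080 (J = -61 - 99*(4 - 13)² = -61 - 99*(-9)² = -61 - 99*81 = -61 - 8019 = -8080)
(440451 + J)*(442704 - 256266) = (440451 - 8080)*(442704 - 256266) = 432371*186438 = 80610384498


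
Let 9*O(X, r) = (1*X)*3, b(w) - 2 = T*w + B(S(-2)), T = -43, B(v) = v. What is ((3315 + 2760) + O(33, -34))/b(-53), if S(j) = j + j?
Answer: 6086/2277 ≈ 2.6728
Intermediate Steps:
S(j) = 2*j
b(w) = -2 - 43*w (b(w) = 2 + (-43*w + 2*(-2)) = 2 + (-43*w - 4) = 2 + (-4 - 43*w) = -2 - 43*w)
O(X, r) = X/3 (O(X, r) = ((1*X)*3)/9 = (X*3)/9 = (3*X)/9 = X/3)
((3315 + 2760) + O(33, -34))/b(-53) = ((3315 + 2760) + (⅓)*33)/(-2 - 43*(-53)) = (6075 + 11)/(-2 + 2279) = 6086/2277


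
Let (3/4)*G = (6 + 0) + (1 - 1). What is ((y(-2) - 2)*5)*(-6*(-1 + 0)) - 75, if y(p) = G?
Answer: 105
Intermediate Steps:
G = 8 (G = 4*((6 + 0) + (1 - 1))/3 = 4*(6 + 0)/3 = (4/3)*6 = 8)
y(p) = 8
((y(-2) - 2)*5)*(-6*(-1 + 0)) - 75 = ((8 - 2)*5)*(-6*(-1 + 0)) - 75 = (6*5)*(-6*(-1)) - 75 = 30*6 - 75 = 180 - 75 = 105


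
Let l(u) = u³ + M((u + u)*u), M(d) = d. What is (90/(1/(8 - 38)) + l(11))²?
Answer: 1270129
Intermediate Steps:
l(u) = u³ + 2*u² (l(u) = u³ + (u + u)*u = u³ + (2*u)*u = u³ + 2*u²)
(90/(1/(8 - 38)) + l(11))² = (90/(1/(8 - 38)) + 11²*(2 + 11))² = (90/(1/(-30)) + 121*13)² = (90/(-1/30) + 1573)² = (90*(-30) + 1573)² = (-2700 + 1573)² = (-1127)² = 1270129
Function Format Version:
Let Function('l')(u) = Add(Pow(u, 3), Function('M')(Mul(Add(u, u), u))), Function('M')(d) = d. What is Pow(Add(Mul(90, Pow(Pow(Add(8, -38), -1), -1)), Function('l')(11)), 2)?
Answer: 1270129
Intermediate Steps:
Function('l')(u) = Add(Pow(u, 3), Mul(2, Pow(u, 2))) (Function('l')(u) = Add(Pow(u, 3), Mul(Add(u, u), u)) = Add(Pow(u, 3), Mul(Mul(2, u), u)) = Add(Pow(u, 3), Mul(2, Pow(u, 2))))
Pow(Add(Mul(90, Pow(Pow(Add(8, -38), -1), -1)), Function('l')(11)), 2) = Pow(Add(Mul(90, Pow(Pow(Add(8, -38), -1), -1)), Mul(Pow(11, 2), Add(2, 11))), 2) = Pow(Add(Mul(90, Pow(Pow(-30, -1), -1)), Mul(121, 13)), 2) = Pow(Add(Mul(90, Pow(Rational(-1, 30), -1)), 1573), 2) = Pow(Add(Mul(90, -30), 1573), 2) = Pow(Add(-2700, 1573), 2) = Pow(-1127, 2) = 1270129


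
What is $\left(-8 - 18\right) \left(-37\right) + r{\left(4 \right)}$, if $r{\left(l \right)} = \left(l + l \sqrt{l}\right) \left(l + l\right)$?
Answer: $1058$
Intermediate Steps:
$r{\left(l \right)} = 2 l \left(l + l^{\frac{3}{2}}\right)$ ($r{\left(l \right)} = \left(l + l^{\frac{3}{2}}\right) 2 l = 2 l \left(l + l^{\frac{3}{2}}\right)$)
$\left(-8 - 18\right) \left(-37\right) + r{\left(4 \right)} = \left(-8 - 18\right) \left(-37\right) + \left(2 \cdot 4^{2} + 2 \cdot 4^{\frac{5}{2}}\right) = \left(-8 - 18\right) \left(-37\right) + \left(2 \cdot 16 + 2 \cdot 32\right) = \left(-26\right) \left(-37\right) + \left(32 + 64\right) = 962 + 96 = 1058$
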